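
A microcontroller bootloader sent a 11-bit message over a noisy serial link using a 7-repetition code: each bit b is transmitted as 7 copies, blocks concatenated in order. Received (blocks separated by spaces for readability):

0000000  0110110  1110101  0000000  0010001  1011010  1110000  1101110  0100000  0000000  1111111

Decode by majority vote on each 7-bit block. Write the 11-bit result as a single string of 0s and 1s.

01100101001

Block 1 (0000000): 0 ones → 0
Block 2 (0110110): 4 ones → 1
Block 3 (1110101): 5 ones → 1
Block 4 (0000000): 0 ones → 0
Block 5 (0010001): 2 ones → 0
Block 6 (1011010): 4 ones → 1
Block 7 (1110000): 3 ones → 0
Block 8 (1101110): 5 ones → 1
Block 9 (0100000): 1 one → 0
Block 10 (0000000): 0 ones → 0
Block 11 (1111111): 7 ones → 1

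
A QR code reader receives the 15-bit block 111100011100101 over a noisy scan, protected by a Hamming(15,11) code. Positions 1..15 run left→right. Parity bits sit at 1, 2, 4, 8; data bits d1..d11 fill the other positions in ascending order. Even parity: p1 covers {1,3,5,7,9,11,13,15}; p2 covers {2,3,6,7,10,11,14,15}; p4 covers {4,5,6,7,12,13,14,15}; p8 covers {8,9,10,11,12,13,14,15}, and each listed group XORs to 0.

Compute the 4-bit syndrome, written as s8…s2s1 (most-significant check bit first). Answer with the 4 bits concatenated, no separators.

s1 (pos 1,3,5,7,9,11,13,15): 1⊕1⊕0⊕0⊕1⊕0⊕1⊕1 = 1
s2 (pos 2,3,6,7,10,11,14,15): 1⊕1⊕0⊕0⊕1⊕0⊕0⊕1 = 0
s4 (pos 4,5,6,7,12,13,14,15): 1⊕0⊕0⊕0⊕0⊕1⊕0⊕1 = 1
s8 (pos 8,9,10,11,12,13,14,15): 1⊕1⊕1⊕0⊕0⊕1⊕0⊕1 = 1
Syndrome s8…s1 = 1101 → error at position 13.

1101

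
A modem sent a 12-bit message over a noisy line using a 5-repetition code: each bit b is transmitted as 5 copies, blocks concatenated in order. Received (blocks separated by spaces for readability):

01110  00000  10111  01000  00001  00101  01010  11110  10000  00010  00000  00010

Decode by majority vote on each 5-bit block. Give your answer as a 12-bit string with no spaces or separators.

Block 1 (01110): 3 ones → 1
Block 2 (00000): 0 ones → 0
Block 3 (10111): 4 ones → 1
Block 4 (01000): 1 one → 0
Block 5 (00001): 1 one → 0
Block 6 (00101): 2 ones → 0
Block 7 (01010): 2 ones → 0
Block 8 (11110): 4 ones → 1
Block 9 (10000): 1 one → 0
Block 10 (00010): 1 one → 0
Block 11 (00000): 0 ones → 0
Block 12 (00010): 1 one → 0

101000010000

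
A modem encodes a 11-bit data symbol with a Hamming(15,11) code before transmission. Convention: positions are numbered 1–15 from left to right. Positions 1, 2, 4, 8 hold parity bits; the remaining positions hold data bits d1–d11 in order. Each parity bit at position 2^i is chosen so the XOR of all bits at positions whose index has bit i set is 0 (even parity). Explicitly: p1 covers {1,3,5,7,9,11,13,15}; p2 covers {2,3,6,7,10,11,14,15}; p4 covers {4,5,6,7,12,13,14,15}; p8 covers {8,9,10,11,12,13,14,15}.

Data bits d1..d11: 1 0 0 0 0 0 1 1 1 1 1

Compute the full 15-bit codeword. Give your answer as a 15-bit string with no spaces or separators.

001000010011111

Place data at non-parity positions: p1 p2 1 p4 0 0 0 p8 0 0 1 1 1 1 1
p1 (pos 1,3,5,7,9,11,13,15): XOR of data positions = 1⊕0⊕0⊕0⊕1⊕1⊕1 = 0
p2 (pos 2,3,6,7,10,11,14,15): XOR of data positions = 1⊕0⊕0⊕0⊕1⊕1⊕1 = 0
p4 (pos 4,5,6,7,12,13,14,15): XOR of data positions = 0⊕0⊕0⊕1⊕1⊕1⊕1 = 0
p8 (pos 8,9,10,11,12,13,14,15): XOR of data positions = 0⊕0⊕1⊕1⊕1⊕1⊕1 = 1
Codeword: 001000010011111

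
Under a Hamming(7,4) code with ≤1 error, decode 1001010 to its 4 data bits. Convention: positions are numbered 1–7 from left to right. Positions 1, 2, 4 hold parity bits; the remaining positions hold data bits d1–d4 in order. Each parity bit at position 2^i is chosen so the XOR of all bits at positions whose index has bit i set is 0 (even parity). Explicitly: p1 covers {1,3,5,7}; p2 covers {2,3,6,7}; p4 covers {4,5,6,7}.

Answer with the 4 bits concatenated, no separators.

s1 (pos 1,3,5,7): 1⊕0⊕0⊕0 = 1
s2 (pos 2,3,6,7): 0⊕0⊕1⊕0 = 1
s4 (pos 4,5,6,7): 1⊕0⊕1⊕0 = 0
Syndrome s4…s1 = 011 → error at position 3.
Flip position 3: 1001010 → 1011010
Read data bits from positions 3,5,6,7: 1010

1010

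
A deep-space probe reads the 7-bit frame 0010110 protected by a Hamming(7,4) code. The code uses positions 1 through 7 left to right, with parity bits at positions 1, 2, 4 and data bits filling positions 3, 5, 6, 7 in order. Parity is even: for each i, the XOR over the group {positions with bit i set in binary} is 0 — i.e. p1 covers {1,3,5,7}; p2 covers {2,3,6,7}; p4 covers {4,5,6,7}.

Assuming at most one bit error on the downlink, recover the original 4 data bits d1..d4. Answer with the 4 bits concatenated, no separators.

s1 (pos 1,3,5,7): 0⊕1⊕1⊕0 = 0
s2 (pos 2,3,6,7): 0⊕1⊕1⊕0 = 0
s4 (pos 4,5,6,7): 0⊕1⊕1⊕0 = 0
Syndrome s4…s1 = 000 → no error.
Read data bits from positions 3,5,6,7: 1110

1110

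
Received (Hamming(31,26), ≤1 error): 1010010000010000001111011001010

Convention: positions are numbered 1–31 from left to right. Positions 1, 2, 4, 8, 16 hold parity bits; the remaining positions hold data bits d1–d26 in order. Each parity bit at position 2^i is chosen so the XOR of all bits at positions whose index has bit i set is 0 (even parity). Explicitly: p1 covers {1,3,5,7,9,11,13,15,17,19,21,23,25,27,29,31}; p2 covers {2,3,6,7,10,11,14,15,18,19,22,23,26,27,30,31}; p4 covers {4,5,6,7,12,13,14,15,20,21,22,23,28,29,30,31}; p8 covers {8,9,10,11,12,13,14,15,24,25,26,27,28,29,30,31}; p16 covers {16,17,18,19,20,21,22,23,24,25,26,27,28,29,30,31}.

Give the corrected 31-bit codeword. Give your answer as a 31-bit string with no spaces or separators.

1010010000010010001111011001010

s1 (pos 1,3,5,7,9,11,13,15,17,19,21,23,25,27,29,31): 1⊕1⊕0⊕0⊕0⊕0⊕0⊕0⊕0⊕1⊕1⊕0⊕1⊕0⊕0⊕0 = 1
s2 (pos 2,3,6,7,10,11,14,15,18,19,22,23,26,27,30,31): 0⊕1⊕1⊕0⊕0⊕0⊕0⊕0⊕0⊕1⊕1⊕0⊕0⊕0⊕1⊕0 = 1
s4 (pos 4,5,6,7,12,13,14,15,20,21,22,23,28,29,30,31): 0⊕0⊕1⊕0⊕1⊕0⊕0⊕0⊕1⊕1⊕1⊕0⊕1⊕0⊕1⊕0 = 1
s8 (pos 8,9,10,11,12,13,14,15,24,25,26,27,28,29,30,31): 0⊕0⊕0⊕0⊕1⊕0⊕0⊕0⊕1⊕1⊕0⊕0⊕1⊕0⊕1⊕0 = 1
s16 (pos 16,17,18,19,20,21,22,23,24,25,26,27,28,29,30,31): 0⊕0⊕0⊕1⊕1⊕1⊕1⊕0⊕1⊕1⊕0⊕0⊕1⊕0⊕1⊕0 = 0
Syndrome s16…s1 = 01111 → error at position 15.
Flip position 15: 1010010000010000001111011001010 → 1010010000010010001111011001010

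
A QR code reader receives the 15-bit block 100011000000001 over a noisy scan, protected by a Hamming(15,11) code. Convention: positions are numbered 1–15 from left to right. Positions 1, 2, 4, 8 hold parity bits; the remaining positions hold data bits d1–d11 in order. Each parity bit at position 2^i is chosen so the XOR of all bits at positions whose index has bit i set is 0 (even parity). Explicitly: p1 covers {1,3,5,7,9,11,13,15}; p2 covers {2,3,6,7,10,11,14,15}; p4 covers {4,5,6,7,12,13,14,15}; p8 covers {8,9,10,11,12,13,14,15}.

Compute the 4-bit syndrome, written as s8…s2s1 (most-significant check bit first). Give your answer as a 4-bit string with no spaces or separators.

1101

s1 (pos 1,3,5,7,9,11,13,15): 1⊕0⊕1⊕0⊕0⊕0⊕0⊕1 = 1
s2 (pos 2,3,6,7,10,11,14,15): 0⊕0⊕1⊕0⊕0⊕0⊕0⊕1 = 0
s4 (pos 4,5,6,7,12,13,14,15): 0⊕1⊕1⊕0⊕0⊕0⊕0⊕1 = 1
s8 (pos 8,9,10,11,12,13,14,15): 0⊕0⊕0⊕0⊕0⊕0⊕0⊕1 = 1
Syndrome s8…s1 = 1101 → error at position 13.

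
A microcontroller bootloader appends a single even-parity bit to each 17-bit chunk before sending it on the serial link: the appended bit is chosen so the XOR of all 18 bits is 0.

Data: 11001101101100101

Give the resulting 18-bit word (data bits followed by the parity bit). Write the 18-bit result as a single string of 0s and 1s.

XOR of the 17 data bits: 1⊕1⊕0⊕0⊕1⊕1⊕0⊕1⊕1⊕0⊕1⊕1⊕0⊕0⊕1⊕0⊕1 = 0
Parity bit = 0 (so all 18 bits XOR to 0).

110011011011001010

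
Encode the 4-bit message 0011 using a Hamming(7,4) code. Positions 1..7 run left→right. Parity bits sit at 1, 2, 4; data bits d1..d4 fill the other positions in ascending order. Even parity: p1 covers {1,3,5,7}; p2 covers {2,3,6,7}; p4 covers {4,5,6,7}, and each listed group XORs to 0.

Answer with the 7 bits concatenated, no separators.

Place data at non-parity positions: p1 p2 0 p4 0 1 1
p1 (pos 1,3,5,7): XOR of data positions = 0⊕0⊕1 = 1
p2 (pos 2,3,6,7): XOR of data positions = 0⊕1⊕1 = 0
p4 (pos 4,5,6,7): XOR of data positions = 0⊕1⊕1 = 0
Codeword: 1000011

1000011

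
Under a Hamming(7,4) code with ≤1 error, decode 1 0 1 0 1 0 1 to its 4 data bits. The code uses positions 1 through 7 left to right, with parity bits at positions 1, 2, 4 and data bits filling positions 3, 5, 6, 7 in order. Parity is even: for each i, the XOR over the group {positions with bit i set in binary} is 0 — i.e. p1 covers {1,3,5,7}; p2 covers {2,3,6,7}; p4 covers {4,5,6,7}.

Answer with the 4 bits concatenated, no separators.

1101

s1 (pos 1,3,5,7): 1⊕1⊕1⊕1 = 0
s2 (pos 2,3,6,7): 0⊕1⊕0⊕1 = 0
s4 (pos 4,5,6,7): 0⊕1⊕0⊕1 = 0
Syndrome s4…s1 = 000 → no error.
Read data bits from positions 3,5,6,7: 1101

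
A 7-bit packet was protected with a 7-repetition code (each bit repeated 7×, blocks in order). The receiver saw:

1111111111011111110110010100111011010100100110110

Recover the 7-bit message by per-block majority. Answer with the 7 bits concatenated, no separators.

Block 1 (1111111): 7 ones → 1
Block 2 (1110111): 6 ones → 1
Block 3 (1111011): 6 ones → 1
Block 4 (0010100): 2 ones → 0
Block 5 (1110110): 5 ones → 1
Block 6 (1010010): 3 ones → 0
Block 7 (0110110): 4 ones → 1

1110101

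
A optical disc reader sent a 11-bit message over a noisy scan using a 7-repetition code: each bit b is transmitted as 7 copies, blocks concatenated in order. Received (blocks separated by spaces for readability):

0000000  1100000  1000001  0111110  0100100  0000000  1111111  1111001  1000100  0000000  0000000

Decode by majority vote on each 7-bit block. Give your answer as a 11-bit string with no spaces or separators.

00010011000

Block 1 (0000000): 0 ones → 0
Block 2 (1100000): 2 ones → 0
Block 3 (1000001): 2 ones → 0
Block 4 (0111110): 5 ones → 1
Block 5 (0100100): 2 ones → 0
Block 6 (0000000): 0 ones → 0
Block 7 (1111111): 7 ones → 1
Block 8 (1111001): 5 ones → 1
Block 9 (1000100): 2 ones → 0
Block 10 (0000000): 0 ones → 0
Block 11 (0000000): 0 ones → 0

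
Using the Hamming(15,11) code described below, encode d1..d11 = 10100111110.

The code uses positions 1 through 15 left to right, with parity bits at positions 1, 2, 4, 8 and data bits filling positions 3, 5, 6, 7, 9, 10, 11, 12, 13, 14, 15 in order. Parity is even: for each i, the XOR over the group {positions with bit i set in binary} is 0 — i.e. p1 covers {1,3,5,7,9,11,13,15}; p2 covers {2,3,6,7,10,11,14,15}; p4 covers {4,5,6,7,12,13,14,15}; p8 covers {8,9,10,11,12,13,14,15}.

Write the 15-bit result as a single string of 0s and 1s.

111001010111110

Place data at non-parity positions: p1 p2 1 p4 0 1 0 p8 0 1 1 1 1 1 0
p1 (pos 1,3,5,7,9,11,13,15): XOR of data positions = 1⊕0⊕0⊕0⊕1⊕1⊕0 = 1
p2 (pos 2,3,6,7,10,11,14,15): XOR of data positions = 1⊕1⊕0⊕1⊕1⊕1⊕0 = 1
p4 (pos 4,5,6,7,12,13,14,15): XOR of data positions = 0⊕1⊕0⊕1⊕1⊕1⊕0 = 0
p8 (pos 8,9,10,11,12,13,14,15): XOR of data positions = 0⊕1⊕1⊕1⊕1⊕1⊕0 = 1
Codeword: 111001010111110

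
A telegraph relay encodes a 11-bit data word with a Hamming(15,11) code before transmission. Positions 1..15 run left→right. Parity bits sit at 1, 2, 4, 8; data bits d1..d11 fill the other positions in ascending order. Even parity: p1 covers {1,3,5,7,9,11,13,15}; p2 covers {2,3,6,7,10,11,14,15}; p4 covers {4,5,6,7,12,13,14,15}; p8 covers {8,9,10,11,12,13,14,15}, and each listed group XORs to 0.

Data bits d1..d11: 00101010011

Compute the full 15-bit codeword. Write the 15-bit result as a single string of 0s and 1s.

Place data at non-parity positions: p1 p2 0 p4 0 1 0 p8 1 0 1 0 0 1 1
p1 (pos 1,3,5,7,9,11,13,15): XOR of data positions = 0⊕0⊕0⊕1⊕1⊕0⊕1 = 1
p2 (pos 2,3,6,7,10,11,14,15): XOR of data positions = 0⊕1⊕0⊕0⊕1⊕1⊕1 = 0
p4 (pos 4,5,6,7,12,13,14,15): XOR of data positions = 0⊕1⊕0⊕0⊕0⊕1⊕1 = 1
p8 (pos 8,9,10,11,12,13,14,15): XOR of data positions = 1⊕0⊕1⊕0⊕0⊕1⊕1 = 0
Codeword: 100101001010011

100101001010011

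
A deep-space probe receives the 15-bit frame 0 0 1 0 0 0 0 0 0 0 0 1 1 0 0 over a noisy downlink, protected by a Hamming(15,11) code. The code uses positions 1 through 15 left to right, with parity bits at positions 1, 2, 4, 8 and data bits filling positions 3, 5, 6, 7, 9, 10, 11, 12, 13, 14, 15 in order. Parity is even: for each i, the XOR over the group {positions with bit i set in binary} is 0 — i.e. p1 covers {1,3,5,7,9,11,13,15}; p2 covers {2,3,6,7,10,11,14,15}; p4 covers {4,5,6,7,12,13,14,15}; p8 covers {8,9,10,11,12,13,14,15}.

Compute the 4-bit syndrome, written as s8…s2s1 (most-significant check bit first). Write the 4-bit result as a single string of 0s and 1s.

s1 (pos 1,3,5,7,9,11,13,15): 0⊕1⊕0⊕0⊕0⊕0⊕1⊕0 = 0
s2 (pos 2,3,6,7,10,11,14,15): 0⊕1⊕0⊕0⊕0⊕0⊕0⊕0 = 1
s4 (pos 4,5,6,7,12,13,14,15): 0⊕0⊕0⊕0⊕1⊕1⊕0⊕0 = 0
s8 (pos 8,9,10,11,12,13,14,15): 0⊕0⊕0⊕0⊕1⊕1⊕0⊕0 = 0
Syndrome s8…s1 = 0010 → error at position 2.

0010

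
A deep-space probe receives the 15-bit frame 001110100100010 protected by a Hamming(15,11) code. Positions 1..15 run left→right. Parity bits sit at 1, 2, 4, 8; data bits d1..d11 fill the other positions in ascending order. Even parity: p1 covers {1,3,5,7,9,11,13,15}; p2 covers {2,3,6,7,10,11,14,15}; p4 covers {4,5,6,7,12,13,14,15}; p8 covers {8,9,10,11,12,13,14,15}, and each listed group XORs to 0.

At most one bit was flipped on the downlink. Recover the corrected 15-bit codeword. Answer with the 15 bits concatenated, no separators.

s1 (pos 1,3,5,7,9,11,13,15): 0⊕1⊕1⊕1⊕0⊕0⊕0⊕0 = 1
s2 (pos 2,3,6,7,10,11,14,15): 0⊕1⊕0⊕1⊕1⊕0⊕1⊕0 = 0
s4 (pos 4,5,6,7,12,13,14,15): 1⊕1⊕0⊕1⊕0⊕0⊕1⊕0 = 0
s8 (pos 8,9,10,11,12,13,14,15): 0⊕0⊕1⊕0⊕0⊕0⊕1⊕0 = 0
Syndrome s8…s1 = 0001 → error at position 1.
Flip position 1: 001110100100010 → 101110100100010

101110100100010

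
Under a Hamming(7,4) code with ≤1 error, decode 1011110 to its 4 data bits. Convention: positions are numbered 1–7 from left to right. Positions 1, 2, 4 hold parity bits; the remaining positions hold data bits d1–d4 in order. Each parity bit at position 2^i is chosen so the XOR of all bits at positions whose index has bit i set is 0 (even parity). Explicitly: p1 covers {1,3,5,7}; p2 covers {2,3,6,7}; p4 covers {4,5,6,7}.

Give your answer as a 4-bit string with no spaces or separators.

1010

s1 (pos 1,3,5,7): 1⊕1⊕1⊕0 = 1
s2 (pos 2,3,6,7): 0⊕1⊕1⊕0 = 0
s4 (pos 4,5,6,7): 1⊕1⊕1⊕0 = 1
Syndrome s4…s1 = 101 → error at position 5.
Flip position 5: 1011110 → 1011010
Read data bits from positions 3,5,6,7: 1010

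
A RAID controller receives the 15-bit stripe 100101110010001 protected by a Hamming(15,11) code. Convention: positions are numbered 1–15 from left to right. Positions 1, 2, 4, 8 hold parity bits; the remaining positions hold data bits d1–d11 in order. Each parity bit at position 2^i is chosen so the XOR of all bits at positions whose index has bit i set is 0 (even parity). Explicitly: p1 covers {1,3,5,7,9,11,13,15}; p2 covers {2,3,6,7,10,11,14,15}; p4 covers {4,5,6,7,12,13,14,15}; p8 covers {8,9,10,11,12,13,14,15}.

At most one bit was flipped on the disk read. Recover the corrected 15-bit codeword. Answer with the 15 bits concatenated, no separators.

100101100010001

s1 (pos 1,3,5,7,9,11,13,15): 1⊕0⊕0⊕1⊕0⊕1⊕0⊕1 = 0
s2 (pos 2,3,6,7,10,11,14,15): 0⊕0⊕1⊕1⊕0⊕1⊕0⊕1 = 0
s4 (pos 4,5,6,7,12,13,14,15): 1⊕0⊕1⊕1⊕0⊕0⊕0⊕1 = 0
s8 (pos 8,9,10,11,12,13,14,15): 1⊕0⊕0⊕1⊕0⊕0⊕0⊕1 = 1
Syndrome s8…s1 = 1000 → error at position 8.
Flip position 8: 100101110010001 → 100101100010001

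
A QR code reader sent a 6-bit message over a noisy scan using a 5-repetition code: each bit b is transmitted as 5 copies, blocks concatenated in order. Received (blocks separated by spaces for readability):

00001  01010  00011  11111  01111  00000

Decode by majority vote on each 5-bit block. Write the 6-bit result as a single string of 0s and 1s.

000110

Block 1 (00001): 1 one → 0
Block 2 (01010): 2 ones → 0
Block 3 (00011): 2 ones → 0
Block 4 (11111): 5 ones → 1
Block 5 (01111): 4 ones → 1
Block 6 (00000): 0 ones → 0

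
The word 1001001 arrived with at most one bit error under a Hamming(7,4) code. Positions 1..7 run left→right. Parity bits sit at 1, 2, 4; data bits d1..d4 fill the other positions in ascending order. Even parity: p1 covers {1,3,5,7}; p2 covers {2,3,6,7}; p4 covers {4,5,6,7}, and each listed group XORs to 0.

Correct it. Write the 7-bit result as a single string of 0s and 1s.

1101001

s1 (pos 1,3,5,7): 1⊕0⊕0⊕1 = 0
s2 (pos 2,3,6,7): 0⊕0⊕0⊕1 = 1
s4 (pos 4,5,6,7): 1⊕0⊕0⊕1 = 0
Syndrome s4…s1 = 010 → error at position 2.
Flip position 2: 1001001 → 1101001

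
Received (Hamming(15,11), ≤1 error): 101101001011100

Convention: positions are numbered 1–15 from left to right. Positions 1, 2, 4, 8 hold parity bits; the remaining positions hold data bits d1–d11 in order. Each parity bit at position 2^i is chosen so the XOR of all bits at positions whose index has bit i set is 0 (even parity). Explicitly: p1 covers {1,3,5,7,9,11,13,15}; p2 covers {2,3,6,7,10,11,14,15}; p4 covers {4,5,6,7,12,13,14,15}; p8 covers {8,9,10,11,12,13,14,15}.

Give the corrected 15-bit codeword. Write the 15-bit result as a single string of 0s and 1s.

100101001011100

s1 (pos 1,3,5,7,9,11,13,15): 1⊕1⊕0⊕0⊕1⊕1⊕1⊕0 = 1
s2 (pos 2,3,6,7,10,11,14,15): 0⊕1⊕1⊕0⊕0⊕1⊕0⊕0 = 1
s4 (pos 4,5,6,7,12,13,14,15): 1⊕0⊕1⊕0⊕1⊕1⊕0⊕0 = 0
s8 (pos 8,9,10,11,12,13,14,15): 0⊕1⊕0⊕1⊕1⊕1⊕0⊕0 = 0
Syndrome s8…s1 = 0011 → error at position 3.
Flip position 3: 101101001011100 → 100101001011100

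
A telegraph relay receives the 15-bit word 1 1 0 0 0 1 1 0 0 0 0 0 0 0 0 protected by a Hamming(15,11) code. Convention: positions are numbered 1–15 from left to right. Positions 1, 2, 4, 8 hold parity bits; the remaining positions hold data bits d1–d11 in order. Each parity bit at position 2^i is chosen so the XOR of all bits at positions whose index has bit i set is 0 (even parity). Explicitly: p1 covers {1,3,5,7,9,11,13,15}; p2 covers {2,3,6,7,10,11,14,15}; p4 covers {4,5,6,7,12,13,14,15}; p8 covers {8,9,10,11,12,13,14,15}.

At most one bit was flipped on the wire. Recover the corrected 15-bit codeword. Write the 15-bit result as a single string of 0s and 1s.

s1 (pos 1,3,5,7,9,11,13,15): 1⊕0⊕0⊕1⊕0⊕0⊕0⊕0 = 0
s2 (pos 2,3,6,7,10,11,14,15): 1⊕0⊕1⊕1⊕0⊕0⊕0⊕0 = 1
s4 (pos 4,5,6,7,12,13,14,15): 0⊕0⊕1⊕1⊕0⊕0⊕0⊕0 = 0
s8 (pos 8,9,10,11,12,13,14,15): 0⊕0⊕0⊕0⊕0⊕0⊕0⊕0 = 0
Syndrome s8…s1 = 0010 → error at position 2.
Flip position 2: 110001100000000 → 100001100000000

100001100000000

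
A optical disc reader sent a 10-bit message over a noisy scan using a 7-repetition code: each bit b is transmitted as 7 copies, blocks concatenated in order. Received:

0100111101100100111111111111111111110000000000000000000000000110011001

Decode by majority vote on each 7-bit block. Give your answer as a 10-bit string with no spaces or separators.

Block 1 (0100111): 4 ones → 1
Block 2 (1011001): 4 ones → 1
Block 3 (0011111): 5 ones → 1
Block 4 (1111111): 7 ones → 1
Block 5 (1111111): 7 ones → 1
Block 6 (1000000): 1 one → 0
Block 7 (0000000): 0 ones → 0
Block 8 (0000000): 0 ones → 0
Block 9 (0000011): 2 ones → 0
Block 10 (0011001): 3 ones → 0

1111100000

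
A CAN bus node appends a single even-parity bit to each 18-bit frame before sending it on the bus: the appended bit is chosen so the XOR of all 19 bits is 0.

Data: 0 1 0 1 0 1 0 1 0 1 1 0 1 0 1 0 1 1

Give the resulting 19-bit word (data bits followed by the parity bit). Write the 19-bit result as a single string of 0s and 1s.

XOR of the 18 data bits: 0⊕1⊕0⊕1⊕0⊕1⊕0⊕1⊕0⊕1⊕1⊕0⊕1⊕0⊕1⊕0⊕1⊕1 = 0
Parity bit = 0 (so all 19 bits XOR to 0).

0101010101101010110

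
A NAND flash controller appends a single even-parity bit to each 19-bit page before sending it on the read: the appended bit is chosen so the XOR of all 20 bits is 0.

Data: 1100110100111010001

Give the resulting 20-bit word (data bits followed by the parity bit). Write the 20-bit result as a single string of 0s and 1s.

XOR of the 19 data bits: 1⊕1⊕0⊕0⊕1⊕1⊕0⊕1⊕0⊕0⊕1⊕1⊕1⊕0⊕1⊕0⊕0⊕0⊕1 = 0
Parity bit = 0 (so all 20 bits XOR to 0).

11001101001110100010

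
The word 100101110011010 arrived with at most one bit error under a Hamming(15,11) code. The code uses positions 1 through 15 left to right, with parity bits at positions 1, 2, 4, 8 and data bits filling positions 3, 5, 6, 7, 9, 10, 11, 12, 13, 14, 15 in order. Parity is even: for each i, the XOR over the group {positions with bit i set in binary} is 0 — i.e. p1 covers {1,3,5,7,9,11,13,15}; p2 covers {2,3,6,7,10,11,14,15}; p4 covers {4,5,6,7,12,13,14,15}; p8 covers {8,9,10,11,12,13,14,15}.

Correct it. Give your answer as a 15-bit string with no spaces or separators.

100111110011010

s1 (pos 1,3,5,7,9,11,13,15): 1⊕0⊕0⊕1⊕0⊕1⊕0⊕0 = 1
s2 (pos 2,3,6,7,10,11,14,15): 0⊕0⊕1⊕1⊕0⊕1⊕1⊕0 = 0
s4 (pos 4,5,6,7,12,13,14,15): 1⊕0⊕1⊕1⊕1⊕0⊕1⊕0 = 1
s8 (pos 8,9,10,11,12,13,14,15): 1⊕0⊕0⊕1⊕1⊕0⊕1⊕0 = 0
Syndrome s8…s1 = 0101 → error at position 5.
Flip position 5: 100101110011010 → 100111110011010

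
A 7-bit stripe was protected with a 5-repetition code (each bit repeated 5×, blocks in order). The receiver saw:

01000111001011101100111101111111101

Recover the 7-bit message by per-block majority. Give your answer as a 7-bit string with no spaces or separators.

0110111

Block 1 (01000): 1 one → 0
Block 2 (11100): 3 ones → 1
Block 3 (10111): 4 ones → 1
Block 4 (01100): 2 ones → 0
Block 5 (11110): 4 ones → 1
Block 6 (11111): 5 ones → 1
Block 7 (11101): 4 ones → 1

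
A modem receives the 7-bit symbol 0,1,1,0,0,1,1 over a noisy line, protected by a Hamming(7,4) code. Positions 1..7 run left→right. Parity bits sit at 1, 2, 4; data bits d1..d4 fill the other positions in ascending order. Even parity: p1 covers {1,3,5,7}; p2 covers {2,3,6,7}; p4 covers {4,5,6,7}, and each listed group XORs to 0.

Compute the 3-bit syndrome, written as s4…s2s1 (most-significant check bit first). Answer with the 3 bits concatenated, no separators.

s1 (pos 1,3,5,7): 0⊕1⊕0⊕1 = 0
s2 (pos 2,3,6,7): 1⊕1⊕1⊕1 = 0
s4 (pos 4,5,6,7): 0⊕0⊕1⊕1 = 0
Syndrome s4…s1 = 000 → no error.

000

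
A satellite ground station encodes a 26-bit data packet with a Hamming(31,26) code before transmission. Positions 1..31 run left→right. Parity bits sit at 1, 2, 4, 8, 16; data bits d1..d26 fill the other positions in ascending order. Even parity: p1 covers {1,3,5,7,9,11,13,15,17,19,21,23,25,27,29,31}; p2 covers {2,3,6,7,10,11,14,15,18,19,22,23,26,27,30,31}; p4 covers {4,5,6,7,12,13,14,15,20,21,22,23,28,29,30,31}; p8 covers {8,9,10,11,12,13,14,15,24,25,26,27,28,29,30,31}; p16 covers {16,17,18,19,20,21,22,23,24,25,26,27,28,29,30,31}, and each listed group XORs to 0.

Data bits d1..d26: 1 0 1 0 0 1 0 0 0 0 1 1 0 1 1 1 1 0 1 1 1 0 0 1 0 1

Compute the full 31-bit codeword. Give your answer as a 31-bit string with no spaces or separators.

Place data at non-parity positions: p1 p2 1 p4 0 1 0 p8 0 1 0 0 0 0 1 p16 1 0 1 1 1 1 0 1 1 1 0 0 1 0 1
p1 (pos 1,3,5,7,9,11,13,15,17,19,21,23,25,27,29,31): XOR of data positions = 1⊕0⊕0⊕0⊕0⊕0⊕1⊕1⊕1⊕1⊕0⊕1⊕0⊕1⊕1 = 0
p2 (pos 2,3,6,7,10,11,14,15,18,19,22,23,26,27,30,31): XOR of data positions = 1⊕1⊕0⊕1⊕0⊕0⊕1⊕0⊕1⊕1⊕0⊕1⊕0⊕0⊕1 = 0
p4 (pos 4,5,6,7,12,13,14,15,20,21,22,23,28,29,30,31): XOR of data positions = 0⊕1⊕0⊕0⊕0⊕0⊕1⊕1⊕1⊕1⊕0⊕0⊕1⊕0⊕1 = 1
p8 (pos 8,9,10,11,12,13,14,15,24,25,26,27,28,29,30,31): XOR of data positions = 0⊕1⊕0⊕0⊕0⊕0⊕1⊕1⊕1⊕1⊕0⊕0⊕1⊕0⊕1 = 1
p16 (pos 16,17,18,19,20,21,22,23,24,25,26,27,28,29,30,31): XOR of data positions = 1⊕0⊕1⊕1⊕1⊕1⊕0⊕1⊕1⊕1⊕0⊕0⊕1⊕0⊕1 = 0
Codeword: 0011010101000010101111011100101

0011010101000010101111011100101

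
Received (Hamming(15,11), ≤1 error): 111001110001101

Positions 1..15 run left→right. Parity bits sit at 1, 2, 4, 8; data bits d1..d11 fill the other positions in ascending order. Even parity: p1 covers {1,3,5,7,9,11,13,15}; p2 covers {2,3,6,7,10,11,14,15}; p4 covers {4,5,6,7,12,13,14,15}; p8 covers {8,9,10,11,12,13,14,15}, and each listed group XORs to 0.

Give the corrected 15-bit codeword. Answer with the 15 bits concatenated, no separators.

s1 (pos 1,3,5,7,9,11,13,15): 1⊕1⊕0⊕1⊕0⊕0⊕1⊕1 = 1
s2 (pos 2,3,6,7,10,11,14,15): 1⊕1⊕1⊕1⊕0⊕0⊕0⊕1 = 1
s4 (pos 4,5,6,7,12,13,14,15): 0⊕0⊕1⊕1⊕1⊕1⊕0⊕1 = 1
s8 (pos 8,9,10,11,12,13,14,15): 1⊕0⊕0⊕0⊕1⊕1⊕0⊕1 = 0
Syndrome s8…s1 = 0111 → error at position 7.
Flip position 7: 111001110001101 → 111001010001101

111001010001101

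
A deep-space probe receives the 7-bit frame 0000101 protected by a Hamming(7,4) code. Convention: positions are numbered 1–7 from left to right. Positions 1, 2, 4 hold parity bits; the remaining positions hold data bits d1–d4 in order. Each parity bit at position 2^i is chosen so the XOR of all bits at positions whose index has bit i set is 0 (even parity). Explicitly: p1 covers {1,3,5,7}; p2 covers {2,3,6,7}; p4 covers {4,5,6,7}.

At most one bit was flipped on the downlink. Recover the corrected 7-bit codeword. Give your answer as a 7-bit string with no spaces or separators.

0100101

s1 (pos 1,3,5,7): 0⊕0⊕1⊕1 = 0
s2 (pos 2,3,6,7): 0⊕0⊕0⊕1 = 1
s4 (pos 4,5,6,7): 0⊕1⊕0⊕1 = 0
Syndrome s4…s1 = 010 → error at position 2.
Flip position 2: 0000101 → 0100101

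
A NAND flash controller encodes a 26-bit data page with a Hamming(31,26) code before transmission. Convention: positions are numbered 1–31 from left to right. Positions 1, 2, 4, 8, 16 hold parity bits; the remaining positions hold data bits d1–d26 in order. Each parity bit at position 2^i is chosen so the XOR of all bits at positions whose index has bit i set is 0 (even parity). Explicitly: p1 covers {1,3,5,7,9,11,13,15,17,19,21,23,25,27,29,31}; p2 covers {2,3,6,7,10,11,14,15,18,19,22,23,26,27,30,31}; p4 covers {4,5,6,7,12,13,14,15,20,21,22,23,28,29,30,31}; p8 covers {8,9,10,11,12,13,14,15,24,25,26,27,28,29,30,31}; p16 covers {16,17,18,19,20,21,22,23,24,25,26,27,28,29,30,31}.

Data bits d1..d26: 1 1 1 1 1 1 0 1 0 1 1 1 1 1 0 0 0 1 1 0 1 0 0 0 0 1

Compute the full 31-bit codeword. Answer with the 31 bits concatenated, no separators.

1110111011010111111000110100001

Place data at non-parity positions: p1 p2 1 p4 1 1 1 p8 1 1 0 1 0 1 1 p16 1 1 1 0 0 0 1 1 0 1 0 0 0 0 1
p1 (pos 1,3,5,7,9,11,13,15,17,19,21,23,25,27,29,31): XOR of data positions = 1⊕1⊕1⊕1⊕0⊕0⊕1⊕1⊕1⊕0⊕1⊕0⊕0⊕0⊕1 = 1
p2 (pos 2,3,6,7,10,11,14,15,18,19,22,23,26,27,30,31): XOR of data positions = 1⊕1⊕1⊕1⊕0⊕1⊕1⊕1⊕1⊕0⊕1⊕1⊕0⊕0⊕1 = 1
p4 (pos 4,5,6,7,12,13,14,15,20,21,22,23,28,29,30,31): XOR of data positions = 1⊕1⊕1⊕1⊕0⊕1⊕1⊕0⊕0⊕0⊕1⊕0⊕0⊕0⊕1 = 0
p8 (pos 8,9,10,11,12,13,14,15,24,25,26,27,28,29,30,31): XOR of data positions = 1⊕1⊕0⊕1⊕0⊕1⊕1⊕1⊕0⊕1⊕0⊕0⊕0⊕0⊕1 = 0
p16 (pos 16,17,18,19,20,21,22,23,24,25,26,27,28,29,30,31): XOR of data positions = 1⊕1⊕1⊕0⊕0⊕0⊕1⊕1⊕0⊕1⊕0⊕0⊕0⊕0⊕1 = 1
Codeword: 1110111011010111111000110100001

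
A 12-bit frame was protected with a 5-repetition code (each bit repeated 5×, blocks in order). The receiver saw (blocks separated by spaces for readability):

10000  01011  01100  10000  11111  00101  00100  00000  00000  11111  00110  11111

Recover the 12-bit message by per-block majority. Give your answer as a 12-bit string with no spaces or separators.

Block 1 (10000): 1 one → 0
Block 2 (01011): 3 ones → 1
Block 3 (01100): 2 ones → 0
Block 4 (10000): 1 one → 0
Block 5 (11111): 5 ones → 1
Block 6 (00101): 2 ones → 0
Block 7 (00100): 1 one → 0
Block 8 (00000): 0 ones → 0
Block 9 (00000): 0 ones → 0
Block 10 (11111): 5 ones → 1
Block 11 (00110): 2 ones → 0
Block 12 (11111): 5 ones → 1

010010000101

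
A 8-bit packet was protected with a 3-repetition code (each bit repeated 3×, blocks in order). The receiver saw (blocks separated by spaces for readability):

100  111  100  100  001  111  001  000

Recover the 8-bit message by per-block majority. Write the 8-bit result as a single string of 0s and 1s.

01000100

Block 1 (100): 1 one → 0
Block 2 (111): 3 ones → 1
Block 3 (100): 1 one → 0
Block 4 (100): 1 one → 0
Block 5 (001): 1 one → 0
Block 6 (111): 3 ones → 1
Block 7 (001): 1 one → 0
Block 8 (000): 0 ones → 0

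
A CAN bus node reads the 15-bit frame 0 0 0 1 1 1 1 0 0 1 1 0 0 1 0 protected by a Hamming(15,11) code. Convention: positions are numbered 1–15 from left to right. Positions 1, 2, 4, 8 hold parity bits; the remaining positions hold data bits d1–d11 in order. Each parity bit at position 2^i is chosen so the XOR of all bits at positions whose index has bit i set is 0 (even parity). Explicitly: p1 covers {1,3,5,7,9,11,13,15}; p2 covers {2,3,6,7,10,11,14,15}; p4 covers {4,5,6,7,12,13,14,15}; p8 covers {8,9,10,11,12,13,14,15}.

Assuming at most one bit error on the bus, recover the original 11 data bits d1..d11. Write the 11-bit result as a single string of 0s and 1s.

s1 (pos 1,3,5,7,9,11,13,15): 0⊕0⊕1⊕1⊕0⊕1⊕0⊕0 = 1
s2 (pos 2,3,6,7,10,11,14,15): 0⊕0⊕1⊕1⊕1⊕1⊕1⊕0 = 1
s4 (pos 4,5,6,7,12,13,14,15): 1⊕1⊕1⊕1⊕0⊕0⊕1⊕0 = 1
s8 (pos 8,9,10,11,12,13,14,15): 0⊕0⊕1⊕1⊕0⊕0⊕1⊕0 = 1
Syndrome s8…s1 = 1111 → error at position 15.
Flip position 15: 000111100110010 → 000111100110011
Read data bits from positions 3,5,6,7,9,10,11,12,13,14,15: 01110110011

01110110011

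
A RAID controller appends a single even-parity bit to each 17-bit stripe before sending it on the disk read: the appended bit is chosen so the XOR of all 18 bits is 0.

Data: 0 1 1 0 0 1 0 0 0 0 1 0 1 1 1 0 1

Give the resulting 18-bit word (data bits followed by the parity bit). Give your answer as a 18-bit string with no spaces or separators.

XOR of the 17 data bits: 0⊕1⊕1⊕0⊕0⊕1⊕0⊕0⊕0⊕0⊕1⊕0⊕1⊕1⊕1⊕0⊕1 = 0
Parity bit = 0 (so all 18 bits XOR to 0).

011001000010111010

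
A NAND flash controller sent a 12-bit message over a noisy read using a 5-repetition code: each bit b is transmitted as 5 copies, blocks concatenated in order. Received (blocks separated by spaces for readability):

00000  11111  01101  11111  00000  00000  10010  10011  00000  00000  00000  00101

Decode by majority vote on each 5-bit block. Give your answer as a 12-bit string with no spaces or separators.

Block 1 (00000): 0 ones → 0
Block 2 (11111): 5 ones → 1
Block 3 (01101): 3 ones → 1
Block 4 (11111): 5 ones → 1
Block 5 (00000): 0 ones → 0
Block 6 (00000): 0 ones → 0
Block 7 (10010): 2 ones → 0
Block 8 (10011): 3 ones → 1
Block 9 (00000): 0 ones → 0
Block 10 (00000): 0 ones → 0
Block 11 (00000): 0 ones → 0
Block 12 (00101): 2 ones → 0

011100010000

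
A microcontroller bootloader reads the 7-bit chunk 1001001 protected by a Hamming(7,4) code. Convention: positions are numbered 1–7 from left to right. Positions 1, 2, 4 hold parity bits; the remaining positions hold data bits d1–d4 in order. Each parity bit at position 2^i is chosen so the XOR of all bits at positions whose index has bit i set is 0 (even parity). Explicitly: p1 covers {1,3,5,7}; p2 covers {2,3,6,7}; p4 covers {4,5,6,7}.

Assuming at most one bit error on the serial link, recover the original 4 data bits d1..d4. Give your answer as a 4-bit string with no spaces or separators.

s1 (pos 1,3,5,7): 1⊕0⊕0⊕1 = 0
s2 (pos 2,3,6,7): 0⊕0⊕0⊕1 = 1
s4 (pos 4,5,6,7): 1⊕0⊕0⊕1 = 0
Syndrome s4…s1 = 010 → error at position 2.
Flip position 2: 1001001 → 1101001
Read data bits from positions 3,5,6,7: 0001

0001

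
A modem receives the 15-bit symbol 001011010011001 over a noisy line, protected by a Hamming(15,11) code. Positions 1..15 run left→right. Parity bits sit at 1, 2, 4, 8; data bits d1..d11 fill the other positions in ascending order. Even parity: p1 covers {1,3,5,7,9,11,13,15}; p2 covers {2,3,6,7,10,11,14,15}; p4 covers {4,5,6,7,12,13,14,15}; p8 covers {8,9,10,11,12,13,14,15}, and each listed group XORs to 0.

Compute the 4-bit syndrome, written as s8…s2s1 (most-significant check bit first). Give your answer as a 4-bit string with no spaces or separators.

s1 (pos 1,3,5,7,9,11,13,15): 0⊕1⊕1⊕0⊕0⊕1⊕0⊕1 = 0
s2 (pos 2,3,6,7,10,11,14,15): 0⊕1⊕1⊕0⊕0⊕1⊕0⊕1 = 0
s4 (pos 4,5,6,7,12,13,14,15): 0⊕1⊕1⊕0⊕1⊕0⊕0⊕1 = 0
s8 (pos 8,9,10,11,12,13,14,15): 1⊕0⊕0⊕1⊕1⊕0⊕0⊕1 = 0
Syndrome s8…s1 = 0000 → no error.

0000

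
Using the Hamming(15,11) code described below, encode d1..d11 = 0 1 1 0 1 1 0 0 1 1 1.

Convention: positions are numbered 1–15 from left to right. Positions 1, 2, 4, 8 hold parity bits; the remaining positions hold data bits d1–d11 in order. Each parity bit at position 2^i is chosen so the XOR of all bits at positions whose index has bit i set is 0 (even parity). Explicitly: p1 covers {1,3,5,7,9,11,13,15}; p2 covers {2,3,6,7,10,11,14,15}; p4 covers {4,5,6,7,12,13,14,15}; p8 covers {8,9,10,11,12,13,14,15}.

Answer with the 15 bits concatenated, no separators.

Place data at non-parity positions: p1 p2 0 p4 1 1 0 p8 1 1 0 0 1 1 1
p1 (pos 1,3,5,7,9,11,13,15): XOR of data positions = 0⊕1⊕0⊕1⊕0⊕1⊕1 = 0
p2 (pos 2,3,6,7,10,11,14,15): XOR of data positions = 0⊕1⊕0⊕1⊕0⊕1⊕1 = 0
p4 (pos 4,5,6,7,12,13,14,15): XOR of data positions = 1⊕1⊕0⊕0⊕1⊕1⊕1 = 1
p8 (pos 8,9,10,11,12,13,14,15): XOR of data positions = 1⊕1⊕0⊕0⊕1⊕1⊕1 = 1
Codeword: 000111011100111

000111011100111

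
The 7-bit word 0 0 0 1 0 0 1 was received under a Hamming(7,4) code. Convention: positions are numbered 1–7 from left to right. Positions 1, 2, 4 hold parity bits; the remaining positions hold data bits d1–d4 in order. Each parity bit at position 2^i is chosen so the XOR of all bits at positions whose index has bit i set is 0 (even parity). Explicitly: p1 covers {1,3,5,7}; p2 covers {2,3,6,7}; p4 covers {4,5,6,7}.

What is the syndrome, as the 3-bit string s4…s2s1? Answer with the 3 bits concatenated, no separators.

011

s1 (pos 1,3,5,7): 0⊕0⊕0⊕1 = 1
s2 (pos 2,3,6,7): 0⊕0⊕0⊕1 = 1
s4 (pos 4,5,6,7): 1⊕0⊕0⊕1 = 0
Syndrome s4…s1 = 011 → error at position 3.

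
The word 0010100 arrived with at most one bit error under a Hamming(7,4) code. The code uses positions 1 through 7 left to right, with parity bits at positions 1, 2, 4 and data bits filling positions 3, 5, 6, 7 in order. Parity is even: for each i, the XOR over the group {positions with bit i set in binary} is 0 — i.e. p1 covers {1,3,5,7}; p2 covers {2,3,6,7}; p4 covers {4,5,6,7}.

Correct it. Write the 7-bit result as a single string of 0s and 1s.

s1 (pos 1,3,5,7): 0⊕1⊕1⊕0 = 0
s2 (pos 2,3,6,7): 0⊕1⊕0⊕0 = 1
s4 (pos 4,5,6,7): 0⊕1⊕0⊕0 = 1
Syndrome s4…s1 = 110 → error at position 6.
Flip position 6: 0010100 → 0010110

0010110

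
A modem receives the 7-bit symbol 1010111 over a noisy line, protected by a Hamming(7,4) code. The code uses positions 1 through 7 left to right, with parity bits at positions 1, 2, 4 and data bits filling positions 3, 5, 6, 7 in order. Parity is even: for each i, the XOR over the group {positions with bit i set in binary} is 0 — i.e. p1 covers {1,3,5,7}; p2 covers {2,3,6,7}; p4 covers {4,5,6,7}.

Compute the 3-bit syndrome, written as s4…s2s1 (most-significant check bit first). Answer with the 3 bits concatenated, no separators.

110

s1 (pos 1,3,5,7): 1⊕1⊕1⊕1 = 0
s2 (pos 2,3,6,7): 0⊕1⊕1⊕1 = 1
s4 (pos 4,5,6,7): 0⊕1⊕1⊕1 = 1
Syndrome s4…s1 = 110 → error at position 6.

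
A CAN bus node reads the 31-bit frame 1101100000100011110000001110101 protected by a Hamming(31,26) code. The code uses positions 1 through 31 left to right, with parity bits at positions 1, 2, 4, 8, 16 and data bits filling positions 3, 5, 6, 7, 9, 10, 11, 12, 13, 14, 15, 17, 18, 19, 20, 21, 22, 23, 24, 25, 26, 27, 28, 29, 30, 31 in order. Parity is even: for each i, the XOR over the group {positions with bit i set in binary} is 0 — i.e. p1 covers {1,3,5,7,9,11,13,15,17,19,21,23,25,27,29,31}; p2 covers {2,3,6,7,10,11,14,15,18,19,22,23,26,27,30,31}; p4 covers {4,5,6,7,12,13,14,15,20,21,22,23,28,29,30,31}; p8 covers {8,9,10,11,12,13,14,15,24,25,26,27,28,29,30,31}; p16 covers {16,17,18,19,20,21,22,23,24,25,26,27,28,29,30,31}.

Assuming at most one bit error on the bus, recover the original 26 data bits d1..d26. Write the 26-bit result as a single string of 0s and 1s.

01000010000110000001110101

s1 (pos 1,3,5,7,9,11,13,15,17,19,21,23,25,27,29,31): 1⊕0⊕1⊕0⊕0⊕1⊕0⊕1⊕1⊕0⊕0⊕0⊕1⊕1⊕1⊕1 = 1
s2 (pos 2,3,6,7,10,11,14,15,18,19,22,23,26,27,30,31): 1⊕0⊕0⊕0⊕0⊕1⊕0⊕1⊕1⊕0⊕0⊕0⊕1⊕1⊕0⊕1 = 1
s4 (pos 4,5,6,7,12,13,14,15,20,21,22,23,28,29,30,31): 1⊕1⊕0⊕0⊕0⊕0⊕0⊕1⊕0⊕0⊕0⊕0⊕0⊕1⊕0⊕1 = 1
s8 (pos 8,9,10,11,12,13,14,15,24,25,26,27,28,29,30,31): 0⊕0⊕0⊕1⊕0⊕0⊕0⊕1⊕0⊕1⊕1⊕1⊕0⊕1⊕0⊕1 = 1
s16 (pos 16,17,18,19,20,21,22,23,24,25,26,27,28,29,30,31): 1⊕1⊕1⊕0⊕0⊕0⊕0⊕0⊕0⊕1⊕1⊕1⊕0⊕1⊕0⊕1 = 0
Syndrome s16…s1 = 01111 → error at position 15.
Flip position 15: 1101100000100011110000001110101 → 1101100000100001110000001110101
Read data bits from positions 3,5,6,7,9,10,11,12,13,14,15,17,18,19,20,21,22,23,24,25,26,27,28,29,30,31: 01000010000110000001110101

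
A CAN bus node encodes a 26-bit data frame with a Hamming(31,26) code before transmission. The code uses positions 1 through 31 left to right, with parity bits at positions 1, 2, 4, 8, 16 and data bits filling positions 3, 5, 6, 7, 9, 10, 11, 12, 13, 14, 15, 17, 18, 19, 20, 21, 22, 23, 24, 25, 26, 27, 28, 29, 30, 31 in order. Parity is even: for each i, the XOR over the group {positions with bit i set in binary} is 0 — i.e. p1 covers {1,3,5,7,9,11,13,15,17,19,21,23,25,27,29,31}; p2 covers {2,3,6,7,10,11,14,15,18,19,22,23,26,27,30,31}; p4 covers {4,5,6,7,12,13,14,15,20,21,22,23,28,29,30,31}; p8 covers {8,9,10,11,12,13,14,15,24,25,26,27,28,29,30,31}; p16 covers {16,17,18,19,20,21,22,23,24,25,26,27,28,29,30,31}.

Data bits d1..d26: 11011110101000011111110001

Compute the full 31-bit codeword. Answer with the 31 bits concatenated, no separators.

Place data at non-parity positions: p1 p2 1 p4 1 0 1 p8 1 1 1 0 1 0 1 p16 0 0 0 0 1 1 1 1 1 1 1 0 0 0 1
p1 (pos 1,3,5,7,9,11,13,15,17,19,21,23,25,27,29,31): XOR of data positions = 1⊕1⊕1⊕1⊕1⊕1⊕1⊕0⊕0⊕1⊕1⊕1⊕1⊕0⊕1 = 0
p2 (pos 2,3,6,7,10,11,14,15,18,19,22,23,26,27,30,31): XOR of data positions = 1⊕0⊕1⊕1⊕1⊕0⊕1⊕0⊕0⊕1⊕1⊕1⊕1⊕0⊕1 = 0
p4 (pos 4,5,6,7,12,13,14,15,20,21,22,23,28,29,30,31): XOR of data positions = 1⊕0⊕1⊕0⊕1⊕0⊕1⊕0⊕1⊕1⊕1⊕0⊕0⊕0⊕1 = 0
p8 (pos 8,9,10,11,12,13,14,15,24,25,26,27,28,29,30,31): XOR of data positions = 1⊕1⊕1⊕0⊕1⊕0⊕1⊕1⊕1⊕1⊕1⊕0⊕0⊕0⊕1 = 0
p16 (pos 16,17,18,19,20,21,22,23,24,25,26,27,28,29,30,31): XOR of data positions = 0⊕0⊕0⊕0⊕1⊕1⊕1⊕1⊕1⊕1⊕1⊕0⊕0⊕0⊕1 = 0
Codeword: 0010101011101010000011111110001

0010101011101010000011111110001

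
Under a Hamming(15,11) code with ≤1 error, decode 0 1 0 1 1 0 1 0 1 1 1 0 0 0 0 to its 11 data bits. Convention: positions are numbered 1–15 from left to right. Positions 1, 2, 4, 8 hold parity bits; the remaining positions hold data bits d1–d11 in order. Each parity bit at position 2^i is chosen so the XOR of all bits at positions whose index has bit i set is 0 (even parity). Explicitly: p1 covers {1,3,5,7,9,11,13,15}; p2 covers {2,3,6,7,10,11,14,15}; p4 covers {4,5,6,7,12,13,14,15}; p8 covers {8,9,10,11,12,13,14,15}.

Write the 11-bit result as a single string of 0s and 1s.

01011111000

s1 (pos 1,3,5,7,9,11,13,15): 0⊕0⊕1⊕1⊕1⊕1⊕0⊕0 = 0
s2 (pos 2,3,6,7,10,11,14,15): 1⊕0⊕0⊕1⊕1⊕1⊕0⊕0 = 0
s4 (pos 4,5,6,7,12,13,14,15): 1⊕1⊕0⊕1⊕0⊕0⊕0⊕0 = 1
s8 (pos 8,9,10,11,12,13,14,15): 0⊕1⊕1⊕1⊕0⊕0⊕0⊕0 = 1
Syndrome s8…s1 = 1100 → error at position 12.
Flip position 12: 010110101110000 → 010110101111000
Read data bits from positions 3,5,6,7,9,10,11,12,13,14,15: 01011111000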